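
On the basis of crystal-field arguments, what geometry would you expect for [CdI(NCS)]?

linear

Summing ligand charges against the 0 overall charge gives an oxidation state of +2 for cadmium.
Cd sits in group 12, so the d-electron count is 12 − 2 = 10.
Coordination number: 2.
A d¹⁰ ion with only two ligands adopts a linear arrangement (sp hybridisation; no CFSE preference).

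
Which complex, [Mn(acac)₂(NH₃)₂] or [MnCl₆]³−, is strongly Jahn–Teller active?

[MnCl₆]³−

[Mn(acac)₂(NH₃)₂]: Each acetylacetonate is −1; ammonia is neutral; balancing the 0 overall charge requires Mn(II). Group 7 minus oxidation state 2 gives a d⁵ configuration. Acetylacetonate is a weak-field ligand for a first-row metal, so the complex is high-spin. The d⁵ configuration leaves the e_g set evenly filled (or empty) — no strong Jahn–Teller driving force.
[MnCl₆]³−: Ligand charges: each chloride is −1. With an overall charge of −3 the manganese centre must be in the +3 oxidation state. Mn sits in group 7, so the d-electron count is 7 − 3 = 4. Chloride is a weak-field ligand for a first-row metal, so the complex is high-spin. The t₂g³e_g¹ (high-spin) configuration has an unevenly filled e_g set; the Jahn–Teller theorem predicts a tetragonal distortion (typically axial elongation) to lift the degeneracy.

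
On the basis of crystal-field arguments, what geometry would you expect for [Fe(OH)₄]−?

tetrahedral

Summing ligand charges against the −1 overall charge gives an oxidation state of +3 for iron.
Group 8 minus oxidation state 3 gives a d⁵ configuration.
Coordination number: 4.
Hydroxide is a weak-field ligand.
A high-spin d⁵ ion has zero CFSE in either geometry, so four ligands adopt the sterically favoured tetrahedral geometry.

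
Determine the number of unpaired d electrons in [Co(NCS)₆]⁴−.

3

Ligand charges: each isothiocyanate is −1. With an overall charge of −4 the cobalt centre must be in the +2 oxidation state.
Co sits in group 9, so the d-electron count is 9 − 2 = 7.
The spin state decides the count: Isothiocyanate is a weak-field ligand for a first-row metal, so the complex is high-spin.
An octahedral high-spin d⁷ ion is t₂g⁵e_g², giving 3 unpaired electrons.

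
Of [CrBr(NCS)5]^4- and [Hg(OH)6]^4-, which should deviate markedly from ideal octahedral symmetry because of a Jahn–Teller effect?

[CrBr(NCS)5]^4-

[CrBr(NCS)5]^4-: Ligand charges: each bromide is −1; each isothiocyanate is −1. With an overall charge of −4 the chromium centre must be in the +2 oxidation state. Group 6 minus oxidation state 2 gives a d⁴ configuration. Bromide and isothiocyanate are weak-field ligands for a first-row metal, so the complex is high-spin. The t₂g³e_g¹ (high-spin) configuration has an unevenly filled e_g set; the Jahn–Teller theorem predicts a tetragonal distortion (typically axial elongation) to lift the degeneracy.
[Hg(OH)6]^4-: Each hydroxide is −1; balancing the −4 overall charge requires Hg(II). Mercury is a group-12 element; Hg(II) is therefore d¹⁰. The d¹⁰ configuration leaves the e_g set evenly filled (or empty) — no strong Jahn–Teller driving force.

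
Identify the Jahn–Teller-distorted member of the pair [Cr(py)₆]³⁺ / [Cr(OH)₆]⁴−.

[Cr(OH)₆]⁴−

[Cr(py)₆]³⁺: Summing ligand charges against the +3 overall charge gives an oxidation state of +3 for chromium. Chromium is a group-6 element; Cr(III) is therefore d³. The d³ configuration leaves the e_g set evenly filled (or empty) — no strong Jahn–Teller driving force.
[Cr(OH)₆]⁴−: Ligand charges: each hydroxide is −1. With an overall charge of −4 the chromium centre must be in the +2 oxidation state. Cr sits in group 6, so the d-electron count is 6 − 2 = 4. Hydroxide is a weak-field ligand for a first-row metal, so the complex is high-spin. The t₂g³e_g¹ (high-spin) configuration has an unevenly filled e_g set; the Jahn–Teller theorem predicts a tetragonal distortion (typically axial elongation) to lift the degeneracy.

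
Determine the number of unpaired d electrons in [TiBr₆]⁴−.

Each bromide is −1; balancing the −4 overall charge requires Ti(II).
Ti sits in group 4, so the d-electron count is 4 − 2 = 2.
In an octahedral field the d² configuration is t₂g²e_g⁰ (only one arrangement possible), giving 2 unpaired electrons.

2 unpaired electrons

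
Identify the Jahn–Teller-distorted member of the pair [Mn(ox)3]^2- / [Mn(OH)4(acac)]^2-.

[Mn(ox)3]^2-: Ligand charges: each oxalate is −2. With an overall charge of −2 the manganese centre must be in the +4 oxidation state. Manganese is a group-7 element; Mn(IV) is therefore d³. The d³ configuration leaves the e_g set evenly filled (or empty) — no strong Jahn–Teller driving force.
[Mn(OH)4(acac)]^2-: Summing ligand charges against the −2 overall charge gives an oxidation state of +3 for manganese. Group 7 minus oxidation state 3 gives a d⁴ configuration. Acetylacetonate and hydroxide are weak-field ligands for a first-row metal, so the complex is high-spin. The t₂g³e_g¹ (high-spin) configuration has an unevenly filled e_g set; the Jahn–Teller theorem predicts a tetragonal distortion (typically axial elongation) to lift the degeneracy.

[Mn(OH)4(acac)]^2-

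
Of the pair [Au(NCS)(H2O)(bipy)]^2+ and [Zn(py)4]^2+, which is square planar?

For [Au(NCS)(H2O)(bipy)]^2+: Ligand charges: each isothiocyanate is −1; water is neutral; 2,2′-bipyridine is neutral. With an overall charge of +2 the gold centre must be in the +3 oxidation state. Au sits in group 11, so the d-electron count is 11 − 3 = 8. A 5d d⁸ ion has a large crystal-field splitting; square planar leaves the high-energy d_{x²−y²} orbital empty and maximises CFSE. → square planar.
For [Zn(py)4]^2+: Summing ligand charges against the +2 overall charge gives an oxidation state of +2 for zinc. Group 12 minus oxidation state 2 gives a d¹⁰ configuration. A d¹⁰ ion has no crystal-field stabilisation preference between square planar and tetrahedral, so four ligands adopt the sterically favoured tetrahedral geometry. → tetrahedral.

[Au(NCS)(H2O)(bipy)]^2+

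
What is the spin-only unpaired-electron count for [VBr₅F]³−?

Each bromide is −1; each fluoride is −1; balancing the −3 overall charge requires V(III).
Group 5 minus oxidation state 3 gives a d² configuration.
In an octahedral field the d² configuration is t₂g²e_g⁰ (only one arrangement possible), giving 2 unpaired electrons.

2 unpaired electrons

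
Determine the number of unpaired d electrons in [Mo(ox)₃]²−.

2

Summing ligand charges against the −2 overall charge gives an oxidation state of +4 for molybdenum.
Mo sits in group 6, so the d-electron count is 6 − 4 = 2.
Counting donor atoms: 3×oxalate (bidentate) → 6 donors. Coordination number = 6.
In an octahedral field the d² configuration is t₂g²e_g⁰ (only one arrangement possible), giving 2 unpaired electrons.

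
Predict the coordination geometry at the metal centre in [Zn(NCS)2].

linear

Ligand charges: each isothiocyanate is −1. With an overall charge of 0 the zinc centre must be in the +2 oxidation state.
Group 12 minus oxidation state 2 gives a d¹⁰ configuration.
With 2 monodentate ligands the coordination number is 2.
A d¹⁰ ion with only two ligands adopts a linear arrangement (sp hybridisation; no CFSE preference).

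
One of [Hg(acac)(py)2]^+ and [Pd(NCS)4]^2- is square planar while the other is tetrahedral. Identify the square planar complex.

[Pd(NCS)4]^2-

For [Hg(acac)(py)2]^+: Summing ligand charges against the +1 overall charge gives an oxidation state of +2 for mercury. Group 12 minus oxidation state 2 gives a d¹⁰ configuration. A d¹⁰ ion has no crystal-field stabilisation preference between square planar and tetrahedral, so four ligands adopt the sterically favoured tetrahedral geometry. → tetrahedral.
For [Pd(NCS)4]^2-: Summing ligand charges against the −2 overall charge gives an oxidation state of +2 for palladium. Pd sits in group 10, so the d-electron count is 10 − 2 = 8. A 4d d⁸ ion has a large crystal-field splitting; square planar leaves the high-energy d_{x²−y²} orbital empty and maximises CFSE. → square planar.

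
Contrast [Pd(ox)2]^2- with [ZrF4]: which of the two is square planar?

[Pd(ox)2]^2-

For [Pd(ox)2]^2-: Each oxalate is −2; balancing the −2 overall charge requires Pd(II). Group 10 minus oxidation state 2 gives a d⁸ configuration. A 4d d⁸ ion has a large crystal-field splitting; square planar leaves the high-energy d_{x²−y²} orbital empty and maximises CFSE. → square planar.
For [ZrF4]: Each fluoride is −1; balancing the 0 overall charge requires Zr(IV). Zirconium is a group-4 element; Zr(IV) is therefore d⁰. A d⁰ ion has no crystal-field stabilisation preference between square planar and tetrahedral, so four ligands adopt the sterically favoured tetrahedral geometry. → tetrahedral.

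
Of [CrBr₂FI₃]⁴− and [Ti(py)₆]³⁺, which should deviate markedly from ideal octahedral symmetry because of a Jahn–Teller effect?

[CrBr₂FI₃]⁴−: Ligand charges: each bromide is −1; each fluoride is −1; each iodide is −1. With an overall charge of −4 the chromium centre must be in the +2 oxidation state. Chromium is a group-6 element; Cr(II) is therefore d⁴. Bromide, fluoride, and iodide are weak-field ligands for a first-row metal, so the complex is high-spin. The t₂g³e_g¹ (high-spin) configuration has an unevenly filled e_g set; the Jahn–Teller theorem predicts a tetragonal distortion (typically axial elongation) to lift the degeneracy.
[Ti(py)₆]³⁺: Pyridine is neutral; balancing the +3 overall charge requires Ti(III). Ti sits in group 4, so the d-electron count is 4 − 3 = 1. The d¹ configuration leaves the e_g set evenly filled (or empty) — no strong Jahn–Teller driving force.

[CrBr₂FI₃]⁴−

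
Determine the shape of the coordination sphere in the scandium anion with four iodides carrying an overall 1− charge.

tetrahedral

Summing ligand charges against the −1 overall charge gives an oxidation state of +3 for scandium.
Scandium is a group-3 element; Sc(III) is therefore d⁰.
With 4 monodentate ligands the coordination number is 4.
A d⁰ ion has no crystal-field stabilisation preference between square planar and tetrahedral, so four ligands adopt the sterically favoured tetrahedral geometry.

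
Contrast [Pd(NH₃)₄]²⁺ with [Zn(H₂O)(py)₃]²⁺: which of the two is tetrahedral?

For [Pd(NH₃)₄]²⁺: Ligand charges: ammonia is neutral. With an overall charge of +2 the palladium centre must be in the +2 oxidation state. Pd sits in group 10, so the d-electron count is 10 − 2 = 8. A 4d d⁸ ion has a large crystal-field splitting; square planar leaves the high-energy d_{x²−y²} orbital empty and maximises CFSE. → square planar.
For [Zn(H₂O)(py)₃]²⁺: Ligand charges: water is neutral; pyridine is neutral. With an overall charge of +2 the zinc centre must be in the +2 oxidation state. Zn sits in group 12, so the d-electron count is 12 − 2 = 10. A d¹⁰ ion has no crystal-field stabilisation preference between square planar and tetrahedral, so four ligands adopt the sterically favoured tetrahedral geometry. → tetrahedral.

[Zn(H₂O)(py)₃]²⁺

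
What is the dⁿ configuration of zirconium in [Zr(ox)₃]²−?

d0

Summing ligand charges against the −2 overall charge gives an oxidation state of +4 for zirconium.
Group 4 minus oxidation state 4 gives a d⁰ configuration.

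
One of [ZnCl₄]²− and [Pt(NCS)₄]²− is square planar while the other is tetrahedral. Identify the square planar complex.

For [ZnCl₄]²−: Ligand charges: each chloride is −1. With an overall charge of −2 the zinc centre must be in the +2 oxidation state. Zinc is a group-12 element; Zn(II) is therefore d¹⁰. A d¹⁰ ion has no crystal-field stabilisation preference between square planar and tetrahedral, so four ligands adopt the sterically favoured tetrahedral geometry. → tetrahedral.
For [Pt(NCS)₄]²−: Summing ligand charges against the −2 overall charge gives an oxidation state of +2 for platinum. Platinum is a group-10 element; Pt(II) is therefore d⁸. A 5d d⁸ ion has a large crystal-field splitting; square planar leaves the high-energy d_{x²−y²} orbital empty and maximises CFSE. → square planar.

[Pt(NCS)₄]²−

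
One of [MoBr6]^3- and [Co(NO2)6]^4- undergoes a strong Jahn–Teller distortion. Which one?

[Co(NO2)6]^4-

[MoBr6]^3-: Each bromide is −1; balancing the −3 overall charge requires Mo(III). Molybdenum is a group-6 element; Mo(III) is therefore d³. The d³ configuration leaves the e_g set evenly filled (or empty) — no strong Jahn–Teller driving force.
[Co(NO2)6]^4-: Ligand charges: each nitro (N-bound nitrite) is −1. With an overall charge of −4 the cobalt centre must be in the +2 oxidation state. Cobalt is a group-9 element; Co(II) is therefore d⁷. Nitro (N-bound nitrite) is a strong-field ligand (high in the spectrochemical series) for a first-row metal, so the complex is low-spin. The t₂g⁶e_g¹ (low-spin) configuration has an unevenly filled e_g set; the Jahn–Teller theorem predicts a tetragonal distortion (typically axial elongation) to lift the degeneracy.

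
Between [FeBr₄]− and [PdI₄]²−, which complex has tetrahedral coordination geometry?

[FeBr₄]−

For [FeBr₄]−: Ligand charges: each bromide is −1. With an overall charge of −1 the iron centre must be in the +3 oxidation state. Group 8 minus oxidation state 3 gives a d⁵ configuration. A high-spin d⁵ ion has zero CFSE in either geometry, so four ligands adopt the sterically favoured tetrahedral geometry. → tetrahedral.
For [PdI₄]²−: Ligand charges: each iodide is −1. With an overall charge of −2 the palladium centre must be in the +2 oxidation state. Pd sits in group 10, so the d-electron count is 10 − 2 = 8. A 4d d⁸ ion has a large crystal-field splitting; square planar leaves the high-energy d_{x²−y²} orbital empty and maximises CFSE. → square planar.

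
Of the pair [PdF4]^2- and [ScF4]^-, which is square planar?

[PdF4]^2-

For [PdF4]^2-: Summing ligand charges against the −2 overall charge gives an oxidation state of +2 for palladium. Pd sits in group 10, so the d-electron count is 10 − 2 = 8. A 4d d⁸ ion has a large crystal-field splitting; square planar leaves the high-energy d_{x²−y²} orbital empty and maximises CFSE. → square planar.
For [ScF4]^-: Each fluoride is −1; balancing the −1 overall charge requires Sc(III). Group 3 minus oxidation state 3 gives a d⁰ configuration. A d⁰ ion has no crystal-field stabilisation preference between square planar and tetrahedral, so four ligands adopt the sterically favoured tetrahedral geometry. → tetrahedral.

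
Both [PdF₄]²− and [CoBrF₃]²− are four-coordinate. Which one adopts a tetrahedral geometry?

For [PdF₄]²−: Each fluoride is −1; balancing the −2 overall charge requires Pd(II). Group 10 minus oxidation state 2 gives a d⁸ configuration. A 4d d⁸ ion has a large crystal-field splitting; square planar leaves the high-energy d_{x²−y²} orbital empty and maximises CFSE. → square planar.
For [CoBrF₃]²−: Summing ligand charges against the −2 overall charge gives an oxidation state of +2 for cobalt. Co sits in group 9, so the d-electron count is 9 − 2 = 7. For a high-spin 3d d⁷ ion with weak-field ligands the small Δₜ gives little square-planar CFSE advantage, so four ligands adopt the sterically favoured tetrahedral geometry. → tetrahedral.

[CoBrF₃]²−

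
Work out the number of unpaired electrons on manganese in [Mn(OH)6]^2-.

Ligand charges: each hydroxide is −1. With an overall charge of −2 the manganese centre must be in the +4 oxidation state.
Manganese is a group-7 element; Mn(IV) is therefore d³.
In an octahedral field the d³ configuration is t₂g³e_g⁰ (only one arrangement possible), giving 3 unpaired electrons.

3 unpaired electrons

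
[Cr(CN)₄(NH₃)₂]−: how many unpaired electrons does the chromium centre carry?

3 unpaired electrons

Ligand charges: each cyanide is −1; ammonia is neutral. With an overall charge of −1 the chromium centre must be in the +3 oxidation state.
Group 6 minus oxidation state 3 gives a d³ configuration.
In an octahedral field the d³ configuration is t₂g³e_g⁰ (only one arrangement possible), giving 3 unpaired electrons.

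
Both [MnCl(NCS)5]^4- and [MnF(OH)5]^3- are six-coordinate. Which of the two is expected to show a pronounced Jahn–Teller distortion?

[MnCl(NCS)5]^4-: Ligand charges: each chloride is −1; each isothiocyanate is −1. With an overall charge of −4 the manganese centre must be in the +2 oxidation state. Manganese is a group-7 element; Mn(II) is therefore d⁵. Chloride and isothiocyanate are weak-field ligands for a first-row metal, so the complex is high-spin. The d⁵ configuration leaves the e_g set evenly filled (or empty) — no strong Jahn–Teller driving force.
[MnF(OH)5]^3-: Each fluoride is −1; each hydroxide is −1; balancing the −3 overall charge requires Mn(III). Mn sits in group 7, so the d-electron count is 7 − 3 = 4. Fluoride and hydroxide are weak-field ligands for a first-row metal, so the complex is high-spin. The t₂g³e_g¹ (high-spin) configuration has an unevenly filled e_g set; the Jahn–Teller theorem predicts a tetragonal distortion (typically axial elongation) to lift the degeneracy.

[MnF(OH)5]^3-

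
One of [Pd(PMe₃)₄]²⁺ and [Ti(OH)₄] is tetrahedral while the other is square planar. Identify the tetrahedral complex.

[Ti(OH)₄]

For [Pd(PMe₃)₄]²⁺: Trimethylphosphine is neutral; balancing the +2 overall charge requires Pd(II). Pd sits in group 10, so the d-electron count is 10 − 2 = 8. A 4d d⁸ ion has a large crystal-field splitting; square planar leaves the high-energy d_{x²−y²} orbital empty and maximises CFSE. → square planar.
For [Ti(OH)₄]: Ligand charges: each hydroxide is −1. With an overall charge of 0 the titanium centre must be in the +4 oxidation state. Titanium is a group-4 element; Ti(IV) is therefore d⁰. A d⁰ ion has no crystal-field stabilisation preference between square planar and tetrahedral, so four ligands adopt the sterically favoured tetrahedral geometry. → tetrahedral.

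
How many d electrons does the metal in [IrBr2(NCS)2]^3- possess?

Each bromide is −1; each isothiocyanate is −1; balancing the −3 overall charge requires Ir(I).
Ir sits in group 9, so the d-electron count is 9 − 1 = 8.

d⁸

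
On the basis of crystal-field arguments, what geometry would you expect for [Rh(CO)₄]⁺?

square planar

Carbonyl is neutral; balancing the +1 overall charge requires Rh(I).
Rh sits in group 9, so the d-electron count is 9 − 1 = 8.
Coordination number: 4.
A 4d d⁸ ion has a large crystal-field splitting; square planar leaves the high-energy d_{x²−y²} orbital empty and maximises CFSE.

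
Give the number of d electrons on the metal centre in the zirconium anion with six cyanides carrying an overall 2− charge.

d0

Each cyanide is −1; balancing the −2 overall charge requires Zr(IV).
Zirconium is a group-4 element; Zr(IV) is therefore d⁰.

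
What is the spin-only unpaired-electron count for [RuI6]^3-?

1 unpaired electron

Summing ligand charges against the −3 overall charge gives an oxidation state of +3 for ruthenium.
Group 8 minus oxidation state 3 gives a d⁵ configuration.
The spin state decides the count: a 4d ion has a large Δₒ and is invariably low-spin.
An octahedral low-spin d⁵ ion is t₂g⁵e_g⁰, giving 1 unpaired electron.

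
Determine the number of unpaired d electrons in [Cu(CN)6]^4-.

Summing ligand charges against the −4 overall charge gives an oxidation state of +2 for copper.
Cu sits in group 11, so the d-electron count is 11 − 2 = 9.
In an octahedral field the d⁹ configuration is t₂g⁶e_g³ (only one arrangement possible), giving 1 unpaired electron.

1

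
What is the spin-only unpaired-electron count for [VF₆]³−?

Summing ligand charges against the −3 overall charge gives an oxidation state of +3 for vanadium.
Group 5 minus oxidation state 3 gives a d² configuration.
In an octahedral field the d² configuration is t₂g²e_g⁰ (only one arrangement possible), giving 2 unpaired electrons.

2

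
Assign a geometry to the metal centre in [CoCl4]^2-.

tetrahedral

Ligand charges: each chloride is −1. With an overall charge of −2 the cobalt centre must be in the +2 oxidation state.
Cobalt is a group-9 element; Co(II) is therefore d⁷.
With 4 monodentate ligands the coordination number is 4.
Chloride is a weak-field ligand.
For a high-spin 3d d⁷ ion with weak-field ligands the small Δₜ gives little square-planar CFSE advantage, so four ligands adopt the sterically favoured tetrahedral geometry.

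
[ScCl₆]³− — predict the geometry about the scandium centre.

Ligand charges: each chloride is −1. With an overall charge of −3 the scandium centre must be in the +3 oxidation state.
Sc sits in group 3, so the d-electron count is 3 − 3 = 0.
Coordination number: 6.
Six donors around a single metal centre give an octahedral coordination sphere.

octahedral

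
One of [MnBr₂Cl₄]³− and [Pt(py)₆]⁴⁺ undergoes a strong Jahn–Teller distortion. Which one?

[MnBr₂Cl₄]³−: Ligand charges: each bromide is −1; each chloride is −1. With an overall charge of −3 the manganese centre must be in the +3 oxidation state. Manganese is a group-7 element; Mn(III) is therefore d⁴. Bromide and chloride are weak-field ligands for a first-row metal, so the complex is high-spin. The t₂g³e_g¹ (high-spin) configuration has an unevenly filled e_g set; the Jahn–Teller theorem predicts a tetragonal distortion (typically axial elongation) to lift the degeneracy.
[Pt(py)₆]⁴⁺: Pyridine is neutral; balancing the +4 overall charge requires Pt(IV). Pt sits in group 10, so the d-electron count is 10 − 4 = 6. A 5d ion has a large Δₒ and is invariably low-spin. The d⁶ configuration leaves the e_g set evenly filled (or empty) — no strong Jahn–Teller driving force.

[MnBr₂Cl₄]³−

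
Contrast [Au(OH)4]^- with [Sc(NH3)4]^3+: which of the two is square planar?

[Au(OH)4]^-

For [Au(OH)4]^-: Summing ligand charges against the −1 overall charge gives an oxidation state of +3 for gold. Au sits in group 11, so the d-electron count is 11 − 3 = 8. A 5d d⁸ ion has a large crystal-field splitting; square planar leaves the high-energy d_{x²−y²} orbital empty and maximises CFSE. → square planar.
For [Sc(NH3)4]^3+: Ammonia is neutral; balancing the +3 overall charge requires Sc(III). Scandium is a group-3 element; Sc(III) is therefore d⁰. A d⁰ ion has no crystal-field stabilisation preference between square planar and tetrahedral, so four ligands adopt the sterically favoured tetrahedral geometry. → tetrahedral.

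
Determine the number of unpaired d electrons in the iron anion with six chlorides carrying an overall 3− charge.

Summing ligand charges against the −3 overall charge gives an oxidation state of +3 for iron.
Fe sits in group 8, so the d-electron count is 8 − 3 = 5.
The spin state decides the count: Chloride is a weak-field ligand for a first-row metal, so the complex is high-spin.
An octahedral high-spin d⁵ ion is t₂g³e_g², giving 5 unpaired electrons.

5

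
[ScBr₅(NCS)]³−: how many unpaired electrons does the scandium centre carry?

0 unpaired electrons

Ligand charges: each bromide is −1; each isothiocyanate is −1. With an overall charge of −3 the scandium centre must be in the +3 oxidation state.
Sc sits in group 3, so the d-electron count is 3 − 3 = 0.
In an octahedral field the d⁰ configuration is t₂g⁰e_g⁰, giving 0 unpaired electrons.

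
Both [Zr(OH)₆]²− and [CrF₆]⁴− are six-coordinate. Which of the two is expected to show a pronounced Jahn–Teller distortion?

[CrF₆]⁴−

[Zr(OH)₆]²−: Summing ligand charges against the −2 overall charge gives an oxidation state of +4 for zirconium. Zirconium is a group-4 element; Zr(IV) is therefore d⁰. The d⁰ configuration leaves the e_g set evenly filled (or empty) — no strong Jahn–Teller driving force.
[CrF₆]⁴−: Ligand charges: each fluoride is −1. With an overall charge of −4 the chromium centre must be in the +2 oxidation state. Cr sits in group 6, so the d-electron count is 6 − 2 = 4. Fluoride is a weak-field ligand for a first-row metal, so the complex is high-spin. The t₂g³e_g¹ (high-spin) configuration has an unevenly filled e_g set; the Jahn–Teller theorem predicts a tetragonal distortion (typically axial elongation) to lift the degeneracy.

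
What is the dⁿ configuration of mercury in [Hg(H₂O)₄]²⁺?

d10

Summing ligand charges against the +2 overall charge gives an oxidation state of +2 for mercury.
Hg sits in group 12, so the d-electron count is 12 − 2 = 10.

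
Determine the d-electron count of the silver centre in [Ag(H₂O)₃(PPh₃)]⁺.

d¹⁰

Water is neutral; triphenylphosphine is neutral; balancing the +1 overall charge requires Ag(I).
Silver is a group-11 element; Ag(I) is therefore d¹⁰.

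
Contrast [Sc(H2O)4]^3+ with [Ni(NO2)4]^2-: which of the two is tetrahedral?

[Sc(H2O)4]^3+

For [Sc(H2O)4]^3+: Summing ligand charges against the +3 overall charge gives an oxidation state of +3 for scandium. Group 3 minus oxidation state 3 gives a d⁰ configuration. A d⁰ ion has no crystal-field stabilisation preference between square planar and tetrahedral, so four ligands adopt the sterically favoured tetrahedral geometry. → tetrahedral.
For [Ni(NO2)4]^2-: Summing ligand charges against the −2 overall charge gives an oxidation state of +2 for nickel. Nickel is a group-10 element; Ni(II) is therefore d⁸. Nitro (N-bound nitrite) is a strong-field ligand (high in the spectrochemical series). A 3d d⁸ ion with strong-field ligands gains enough CFSE to favour square planar over tetrahedral. → square planar.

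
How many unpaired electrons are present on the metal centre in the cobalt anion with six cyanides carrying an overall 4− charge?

Summing ligand charges against the −4 overall charge gives an oxidation state of +2 for cobalt.
Co sits in group 9, so the d-electron count is 9 − 2 = 7.
The spin state decides the count: Cyanide is a strong-field ligand (high in the spectrochemical series) for a first-row metal, so the complex is low-spin.
An octahedral low-spin d⁷ ion is t₂g⁶e_g¹, giving 1 unpaired electron.

1 unpaired electron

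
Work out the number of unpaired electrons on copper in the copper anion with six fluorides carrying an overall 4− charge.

Each fluoride is −1; balancing the −4 overall charge requires Cu(II).
Cu sits in group 11, so the d-electron count is 11 − 2 = 9.
In an octahedral field the d⁹ configuration is t₂g⁶e_g³ (only one arrangement possible), giving 1 unpaired electron.

1 unpaired electron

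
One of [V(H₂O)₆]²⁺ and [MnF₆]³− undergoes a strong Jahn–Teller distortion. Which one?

[MnF₆]³−

[V(H₂O)₆]²⁺: Water is neutral; balancing the +2 overall charge requires V(II). V sits in group 5, so the d-electron count is 5 − 2 = 3. The d³ configuration leaves the e_g set evenly filled (or empty) — no strong Jahn–Teller driving force.
[MnF₆]³−: Each fluoride is −1; balancing the −3 overall charge requires Mn(III). Mn sits in group 7, so the d-electron count is 7 − 3 = 4. Fluoride is a weak-field ligand for a first-row metal, so the complex is high-spin. The t₂g³e_g¹ (high-spin) configuration has an unevenly filled e_g set; the Jahn–Teller theorem predicts a tetragonal distortion (typically axial elongation) to lift the degeneracy.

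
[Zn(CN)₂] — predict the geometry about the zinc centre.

linear

Ligand charges: each cyanide is −1. With an overall charge of 0 the zinc centre must be in the +2 oxidation state.
Group 12 minus oxidation state 2 gives a d¹⁰ configuration.
Coordination number: 2.
A d¹⁰ ion with only two ligands adopts a linear arrangement (sp hybridisation; no CFSE preference).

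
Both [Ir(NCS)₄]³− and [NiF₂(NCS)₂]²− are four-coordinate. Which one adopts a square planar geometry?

[Ir(NCS)₄]³−

For [Ir(NCS)₄]³−: Each isothiocyanate is −1; balancing the −3 overall charge requires Ir(I). Iridium is a group-9 element; Ir(I) is therefore d⁸. A 5d d⁸ ion has a large crystal-field splitting; square planar leaves the high-energy d_{x²−y²} orbital empty and maximises CFSE. → square planar.
For [NiF₂(NCS)₂]²−: Ligand charges: each fluoride is −1; each isothiocyanate is −1. With an overall charge of −2 the nickel centre must be in the +2 oxidation state. Nickel is a group-10 element; Ni(II) is therefore d⁸. Fluoride and isothiocyanate are weak-field ligands. With weak-field ligands the CFSE gain from square planar is small, so a 3d d⁸ ion takes the sterically preferred tetrahedral geometry. → tetrahedral.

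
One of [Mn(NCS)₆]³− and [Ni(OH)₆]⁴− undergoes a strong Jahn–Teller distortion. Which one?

[Mn(NCS)₆]³−: Summing ligand charges against the −3 overall charge gives an oxidation state of +3 for manganese. Manganese is a group-7 element; Mn(III) is therefore d⁴. Isothiocyanate is a weak-field ligand for a first-row metal, so the complex is high-spin. The t₂g³e_g¹ (high-spin) configuration has an unevenly filled e_g set; the Jahn–Teller theorem predicts a tetragonal distortion (typically axial elongation) to lift the degeneracy.
[Ni(OH)₆]⁴−: Each hydroxide is −1; balancing the −4 overall charge requires Ni(II). Ni sits in group 10, so the d-electron count is 10 − 2 = 8. The d⁸ configuration leaves the e_g set evenly filled (or empty) — no strong Jahn–Teller driving force.

[Mn(NCS)₆]³−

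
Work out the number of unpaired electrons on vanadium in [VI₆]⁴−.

Summing ligand charges against the −4 overall charge gives an oxidation state of +2 for vanadium.
Vanadium is a group-5 element; V(II) is therefore d³.
In an octahedral field the d³ configuration is t₂g³e_g⁰ (only one arrangement possible), giving 3 unpaired electrons.

3 unpaired electrons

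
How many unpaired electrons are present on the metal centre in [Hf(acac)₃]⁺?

0

Ligand charges: each acetylacetonate is −1. With an overall charge of +1 the hafnium centre must be in the +4 oxidation state.
Hf sits in group 4, so the d-electron count is 4 − 4 = 0.
Counting donor atoms: 3×acetylacetonate (bidentate) → 6 donors. Coordination number = 6.
In an octahedral field the d⁰ configuration is t₂g⁰e_g⁰, giving 0 unpaired electrons.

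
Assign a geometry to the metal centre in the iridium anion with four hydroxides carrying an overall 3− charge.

square planar

Ligand charges: each hydroxide is −1. With an overall charge of −3 the iridium centre must be in the +1 oxidation state.
Group 9 minus oxidation state 1 gives a d⁸ configuration.
With 4 monodentate ligands the coordination number is 4.
A 5d d⁸ ion has a large crystal-field splitting; square planar leaves the high-energy d_{x²−y²} orbital empty and maximises CFSE.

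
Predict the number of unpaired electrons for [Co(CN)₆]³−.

Summing ligand charges against the −3 overall charge gives an oxidation state of +3 for cobalt.
Co sits in group 9, so the d-electron count is 9 − 3 = 6.
The spin state decides the count: Co(III) has an exceptionally large octahedral splitting and is low-spin with essentially every ligand except fluoride.
An octahedral low-spin d⁶ ion is t₂g⁶e_g⁰, giving 0 unpaired electrons.

0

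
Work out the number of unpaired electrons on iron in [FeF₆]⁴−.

Ligand charges: each fluoride is −1. With an overall charge of −4 the iron centre must be in the +2 oxidation state.
Fe sits in group 8, so the d-electron count is 8 − 2 = 6.
The spin state decides the count: Fluoride is a weak-field ligand for a first-row metal, so the complex is high-spin.
An octahedral high-spin d⁶ ion is t₂g⁴e_g², giving 4 unpaired electrons.

4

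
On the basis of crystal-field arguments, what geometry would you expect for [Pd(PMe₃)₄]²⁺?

square planar

Ligand charges: trimethylphosphine is neutral. With an overall charge of +2 the palladium centre must be in the +2 oxidation state.
Palladium is a group-10 element; Pd(II) is therefore d⁸.
With 4 monodentate ligands the coordination number is 4.
A 4d d⁸ ion has a large crystal-field splitting; square planar leaves the high-energy d_{x²−y²} orbital empty and maximises CFSE.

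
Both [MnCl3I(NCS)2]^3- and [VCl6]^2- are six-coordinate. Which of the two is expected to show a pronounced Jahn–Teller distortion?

[MnCl3I(NCS)2]^3-

[MnCl3I(NCS)2]^3-: Each chloride is −1; each iodide is −1; each isothiocyanate is −1; balancing the −3 overall charge requires Mn(III). Group 7 minus oxidation state 3 gives a d⁴ configuration. Chloride, iodide, and isothiocyanate are weak-field ligands for a first-row metal, so the complex is high-spin. The t₂g³e_g¹ (high-spin) configuration has an unevenly filled e_g set; the Jahn–Teller theorem predicts a tetragonal distortion (typically axial elongation) to lift the degeneracy.
[VCl6]^2-: Ligand charges: each chloride is −1. With an overall charge of −2 the vanadium centre must be in the +4 oxidation state. V sits in group 5, so the d-electron count is 5 − 4 = 1. The d¹ configuration leaves the e_g set evenly filled (or empty) — no strong Jahn–Teller driving force.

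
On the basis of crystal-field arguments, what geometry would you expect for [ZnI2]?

Summing ligand charges against the 0 overall charge gives an oxidation state of +2 for zinc.
Group 12 minus oxidation state 2 gives a d¹⁰ configuration.
Coordination number: 2.
A d¹⁰ ion with only two ligands adopts a linear arrangement (sp hybridisation; no CFSE preference).

linear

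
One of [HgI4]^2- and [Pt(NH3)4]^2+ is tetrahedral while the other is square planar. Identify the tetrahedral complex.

[HgI4]^2-

For [HgI4]^2-: Summing ligand charges against the −2 overall charge gives an oxidation state of +2 for mercury. Mercury is a group-12 element; Hg(II) is therefore d¹⁰. A d¹⁰ ion has no crystal-field stabilisation preference between square planar and tetrahedral, so four ligands adopt the sterically favoured tetrahedral geometry. → tetrahedral.
For [Pt(NH3)4]^2+: Ammonia is neutral; balancing the +2 overall charge requires Pt(II). Pt sits in group 10, so the d-electron count is 10 − 2 = 8. A 5d d⁸ ion has a large crystal-field splitting; square planar leaves the high-energy d_{x²−y²} orbital empty and maximises CFSE. → square planar.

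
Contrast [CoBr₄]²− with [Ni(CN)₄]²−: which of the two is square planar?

For [CoBr₄]²−: Each bromide is −1; balancing the −2 overall charge requires Co(II). Cobalt is a group-9 element; Co(II) is therefore d⁷. For a high-spin 3d d⁷ ion with weak-field ligands the small Δₜ gives little square-planar CFSE advantage, so four ligands adopt the sterically favoured tetrahedral geometry. → tetrahedral.
For [Ni(CN)₄]²−: Ligand charges: each cyanide is −1. With an overall charge of −2 the nickel centre must be in the +2 oxidation state. Ni sits in group 10, so the d-electron count is 10 − 2 = 8. Cyanide is a strong-field ligand (high in the spectrochemical series). A 3d d⁸ ion with strong-field ligands gains enough CFSE to favour square planar over tetrahedral. → square planar.

[Ni(CN)₄]²−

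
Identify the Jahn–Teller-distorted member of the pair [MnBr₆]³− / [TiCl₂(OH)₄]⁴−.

[MnBr₆]³−

[MnBr₆]³−: Summing ligand charges against the −3 overall charge gives an oxidation state of +3 for manganese. Mn sits in group 7, so the d-electron count is 7 − 3 = 4. Bromide is a weak-field ligand for a first-row metal, so the complex is high-spin. The t₂g³e_g¹ (high-spin) configuration has an unevenly filled e_g set; the Jahn–Teller theorem predicts a tetragonal distortion (typically axial elongation) to lift the degeneracy.
[TiCl₂(OH)₄]⁴−: Ligand charges: each chloride is −1; each hydroxide is −1. With an overall charge of −4 the titanium centre must be in the +2 oxidation state. Ti sits in group 4, so the d-electron count is 4 − 2 = 2. The d² configuration leaves the e_g set evenly filled (or empty) — no strong Jahn–Teller driving force.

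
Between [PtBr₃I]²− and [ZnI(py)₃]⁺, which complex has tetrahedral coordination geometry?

[ZnI(py)₃]⁺

For [PtBr₃I]²−: Summing ligand charges against the −2 overall charge gives an oxidation state of +2 for platinum. Platinum is a group-10 element; Pt(II) is therefore d⁸. A 5d d⁸ ion has a large crystal-field splitting; square planar leaves the high-energy d_{x²−y²} orbital empty and maximises CFSE. → square planar.
For [ZnI(py)₃]⁺: Summing ligand charges against the +1 overall charge gives an oxidation state of +2 for zinc. Group 12 minus oxidation state 2 gives a d¹⁰ configuration. A d¹⁰ ion has no crystal-field stabilisation preference between square planar and tetrahedral, so four ligands adopt the sterically favoured tetrahedral geometry. → tetrahedral.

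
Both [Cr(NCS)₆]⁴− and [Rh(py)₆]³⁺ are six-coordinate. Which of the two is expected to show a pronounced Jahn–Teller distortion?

[Cr(NCS)₆]⁴−

[Cr(NCS)₆]⁴−: Summing ligand charges against the −4 overall charge gives an oxidation state of +2 for chromium. Group 6 minus oxidation state 2 gives a d⁴ configuration. Isothiocyanate is a weak-field ligand for a first-row metal, so the complex is high-spin. The t₂g³e_g¹ (high-spin) configuration has an unevenly filled e_g set; the Jahn–Teller theorem predicts a tetragonal distortion (typically axial elongation) to lift the degeneracy.
[Rh(py)₆]³⁺: Summing ligand charges against the +3 overall charge gives an oxidation state of +3 for rhodium. Rhodium is a group-9 element; Rh(III) is therefore d⁶. A 4d ion has a large Δₒ and is invariably low-spin. The d⁶ configuration leaves the e_g set evenly filled (or empty) — no strong Jahn–Teller driving force.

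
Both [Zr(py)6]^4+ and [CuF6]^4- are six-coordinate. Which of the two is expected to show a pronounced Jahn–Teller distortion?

[Zr(py)6]^4+: Summing ligand charges against the +4 overall charge gives an oxidation state of +4 for zirconium. Zr sits in group 4, so the d-electron count is 4 − 4 = 0. The d⁰ configuration leaves the e_g set evenly filled (or empty) — no strong Jahn–Teller driving force.
[CuF6]^4-: Summing ligand charges against the −4 overall charge gives an oxidation state of +2 for copper. Cu sits in group 11, so the d-electron count is 11 − 2 = 9. The t₂g⁶e_g³ configuration has an unevenly filled e_g set; the Jahn–Teller theorem predicts a tetragonal distortion (typically axial elongation) to lift the degeneracy.

[CuF6]^4-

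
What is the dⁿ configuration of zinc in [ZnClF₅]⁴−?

d10

Summing ligand charges against the −4 overall charge gives an oxidation state of +2 for zinc.
Group 12 minus oxidation state 2 gives a d¹⁰ configuration.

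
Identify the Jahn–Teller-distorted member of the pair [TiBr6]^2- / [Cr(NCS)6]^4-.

[TiBr6]^2-: Each bromide is −1; balancing the −2 overall charge requires Ti(IV). Group 4 minus oxidation state 4 gives a d⁰ configuration. The d⁰ configuration leaves the e_g set evenly filled (or empty) — no strong Jahn–Teller driving force.
[Cr(NCS)6]^4-: Each isothiocyanate is −1; balancing the −4 overall charge requires Cr(II). Chromium is a group-6 element; Cr(II) is therefore d⁴. Isothiocyanate is a weak-field ligand for a first-row metal, so the complex is high-spin. The t₂g³e_g¹ (high-spin) configuration has an unevenly filled e_g set; the Jahn–Teller theorem predicts a tetragonal distortion (typically axial elongation) to lift the degeneracy.

[Cr(NCS)6]^4-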